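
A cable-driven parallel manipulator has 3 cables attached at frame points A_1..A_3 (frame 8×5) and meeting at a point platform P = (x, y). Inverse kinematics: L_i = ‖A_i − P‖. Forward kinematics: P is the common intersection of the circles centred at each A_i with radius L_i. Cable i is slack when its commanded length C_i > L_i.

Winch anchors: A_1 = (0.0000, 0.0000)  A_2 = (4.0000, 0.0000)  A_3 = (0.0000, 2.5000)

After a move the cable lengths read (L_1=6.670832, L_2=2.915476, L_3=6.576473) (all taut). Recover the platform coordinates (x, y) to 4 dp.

circle eqns → linear via eq_j − eq_1; set c_j = A_j·A_j − L_j²
c_1 = 0.0000+0.0000−44.5000 = -44.5000
-8.0000·x + 0.0000·y = c_1−c_2 = -52.0000
0.0000·x − 5.0000·y = c_1−c_3 = -7.5000
solve first two rows → x=6.5000, y=1.5000

(6.5000, 1.5000)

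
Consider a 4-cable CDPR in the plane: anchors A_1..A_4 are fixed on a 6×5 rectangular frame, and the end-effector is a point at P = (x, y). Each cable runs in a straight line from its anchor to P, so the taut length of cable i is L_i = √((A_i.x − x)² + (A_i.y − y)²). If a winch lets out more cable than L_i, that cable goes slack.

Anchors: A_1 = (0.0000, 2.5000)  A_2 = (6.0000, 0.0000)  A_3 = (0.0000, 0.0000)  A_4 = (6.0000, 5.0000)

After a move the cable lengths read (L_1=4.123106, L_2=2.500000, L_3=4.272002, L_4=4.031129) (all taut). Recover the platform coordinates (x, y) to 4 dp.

(4.0000, 1.5000)

each cable: (A_i−P)·(A_i−P) = L_i²; let c_i = ‖A_i‖²−L_i²
c_1 = 0.0000+6.2500−17.0000 = -10.7500
row 1: -12.0000x + 5.0000y = -40.5000  (c_2=29.7500)
row 2: 0.0000x + 5.0000y = 7.5000  (c_3=-18.2500)
row 3: -12.0000x − 5.0000y = -55.5000  (c_4=44.7500)
Cramer on rows 1–2 → x = 4.0000, y = 1.5000
check cable 4: ‖A_4−P‖² = 16.2500 ≈ L_4² = 16.2500 ✓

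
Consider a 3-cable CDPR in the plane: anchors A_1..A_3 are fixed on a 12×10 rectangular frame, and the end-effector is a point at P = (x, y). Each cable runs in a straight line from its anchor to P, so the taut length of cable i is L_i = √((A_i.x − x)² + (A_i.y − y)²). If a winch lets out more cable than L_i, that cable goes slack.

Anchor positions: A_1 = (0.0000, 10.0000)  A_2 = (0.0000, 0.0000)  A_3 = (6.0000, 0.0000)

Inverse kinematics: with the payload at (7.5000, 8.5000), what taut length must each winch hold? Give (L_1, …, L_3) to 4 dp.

(7.6485, 11.3358, 8.6313)

L_1 = √((0.0000−7.5000)² + (10.0000−8.5000)²) = 7.6485
L_2 = √((0.0000−7.5000)² + (0.0000−8.5000)²) = 11.3358
L_3 = √((6.0000−7.5000)² + (0.0000−8.5000)²) = 8.6313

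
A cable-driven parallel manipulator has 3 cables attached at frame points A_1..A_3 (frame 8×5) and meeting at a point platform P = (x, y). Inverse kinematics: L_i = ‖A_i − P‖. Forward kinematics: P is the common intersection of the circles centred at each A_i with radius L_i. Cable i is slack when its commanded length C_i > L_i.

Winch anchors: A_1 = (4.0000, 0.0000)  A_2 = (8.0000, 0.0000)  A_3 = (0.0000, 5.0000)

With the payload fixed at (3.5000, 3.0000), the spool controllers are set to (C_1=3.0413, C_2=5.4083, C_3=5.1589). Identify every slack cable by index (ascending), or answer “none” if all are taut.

3

cable 1: √((0.5000)²+(-3.0000)²)=3.0414, C_1=3.0413: taut
cable 2: √((4.5000)²+(-3.0000)²)=5.4083, C_2=5.4083: taut
cable 3: √((-3.5000)²+(2.0000)²)=4.0311, C_3=5.1589: slack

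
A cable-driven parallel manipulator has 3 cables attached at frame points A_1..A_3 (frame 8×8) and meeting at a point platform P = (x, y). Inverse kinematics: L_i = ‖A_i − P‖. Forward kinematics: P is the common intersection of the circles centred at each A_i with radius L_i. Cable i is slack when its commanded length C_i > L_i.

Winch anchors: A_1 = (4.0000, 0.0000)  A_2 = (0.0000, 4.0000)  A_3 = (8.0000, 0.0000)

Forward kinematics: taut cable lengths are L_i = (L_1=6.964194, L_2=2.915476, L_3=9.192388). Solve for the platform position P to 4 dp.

(1.5000, 6.5000)

expand ‖A_i−P‖²=L_i² and subtract eq 1 (c_i ≔ ‖A_i‖²−L_i²)
c_1 = 16.0000+0.0000−48.5000 = -32.5000
eq1−eq2 → [8.0000  -8.0000]·P = -40.0000
eq1−eq3 → [-8.0000  0.0000]·P = -12.0000
2×2 solve → P = (1.5000, 6.5000)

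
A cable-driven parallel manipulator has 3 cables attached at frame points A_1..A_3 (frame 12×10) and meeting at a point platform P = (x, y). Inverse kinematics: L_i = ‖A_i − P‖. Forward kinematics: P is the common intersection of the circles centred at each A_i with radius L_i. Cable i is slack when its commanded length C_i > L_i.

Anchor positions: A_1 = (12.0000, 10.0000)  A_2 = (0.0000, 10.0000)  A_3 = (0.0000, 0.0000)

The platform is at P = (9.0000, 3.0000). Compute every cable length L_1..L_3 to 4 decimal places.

(7.6158, 11.4018, 9.4868)

L_1 = √((12.0000−9.0000)² + (10.0000−3.0000)²) = 7.6158
L_2 = √((0.0000−9.0000)² + (10.0000−3.0000)²) = 11.4018
L_3 = √((0.0000−9.0000)² + (0.0000−3.0000)²) = 9.4868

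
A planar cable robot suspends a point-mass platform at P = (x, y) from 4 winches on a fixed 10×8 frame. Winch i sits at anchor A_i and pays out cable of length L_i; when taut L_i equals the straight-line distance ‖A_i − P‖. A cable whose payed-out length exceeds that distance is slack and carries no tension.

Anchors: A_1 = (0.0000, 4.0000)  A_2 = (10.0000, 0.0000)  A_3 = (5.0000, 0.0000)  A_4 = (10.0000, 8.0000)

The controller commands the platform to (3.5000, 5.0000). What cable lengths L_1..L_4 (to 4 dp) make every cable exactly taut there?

(3.6401, 8.2006, 5.2202, 7.1589)

cable 1: Δx=-3.5000, Δy=-1.0000; L_1 = √(Δx²+Δy²) = 3.6401
cable 2: Δx=6.5000, Δy=-5.0000; L_2 = √(Δx²+Δy²) = 8.2006
cable 3: Δx=1.5000, Δy=-5.0000; L_3 = √(Δx²+Δy²) = 5.2202
cable 4: Δx=6.5000, Δy=3.0000; L_4 = √(Δx²+Δy²) = 7.1589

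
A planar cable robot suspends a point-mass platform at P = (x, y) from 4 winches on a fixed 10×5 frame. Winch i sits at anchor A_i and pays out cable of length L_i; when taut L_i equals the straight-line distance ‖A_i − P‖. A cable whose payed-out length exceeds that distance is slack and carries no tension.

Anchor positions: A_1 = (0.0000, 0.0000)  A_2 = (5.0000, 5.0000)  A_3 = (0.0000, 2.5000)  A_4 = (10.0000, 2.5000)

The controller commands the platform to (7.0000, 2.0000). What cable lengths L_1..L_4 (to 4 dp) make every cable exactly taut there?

(7.2801, 3.6056, 7.0178, 3.0414)

L_1 = √((0.0000−7.0000)² + (0.0000−2.0000)²) = 7.2801
L_2 = √((5.0000−7.0000)² + (5.0000−2.0000)²) = 3.6056
L_3 = √((0.0000−7.0000)² + (2.5000−2.0000)²) = 7.0178
L_4 = √((10.0000−7.0000)² + (2.5000−2.0000)²) = 3.0414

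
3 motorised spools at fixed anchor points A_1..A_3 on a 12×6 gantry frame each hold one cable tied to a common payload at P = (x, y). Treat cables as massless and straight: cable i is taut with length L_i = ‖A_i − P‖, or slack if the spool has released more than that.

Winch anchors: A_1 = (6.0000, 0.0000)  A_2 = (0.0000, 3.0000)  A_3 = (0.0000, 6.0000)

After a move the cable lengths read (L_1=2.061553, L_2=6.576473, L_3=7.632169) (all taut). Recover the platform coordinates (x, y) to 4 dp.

(6.5000, 2.0000)

circle eqns → linear via eq_j − eq_1; set c_j = A_j·A_j − L_j²
c_1 = 36.0000+0.0000−4.2500 = 31.7500
12.0000·x − 6.0000·y = c_1−c_2 = 66.0000
12.0000·x − 12.0000·y = c_1−c_3 = 54.0000
solve first two rows → x=6.5000, y=2.0000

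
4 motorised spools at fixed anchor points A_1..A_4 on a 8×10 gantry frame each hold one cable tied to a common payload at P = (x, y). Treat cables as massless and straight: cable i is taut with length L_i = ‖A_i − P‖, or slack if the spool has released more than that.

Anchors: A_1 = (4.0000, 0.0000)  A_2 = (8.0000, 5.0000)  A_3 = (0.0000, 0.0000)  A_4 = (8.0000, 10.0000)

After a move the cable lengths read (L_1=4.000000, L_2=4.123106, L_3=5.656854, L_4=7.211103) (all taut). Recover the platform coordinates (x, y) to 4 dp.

(4.0000, 4.0000)

circle eqns → linear via eq_j − eq_1; set q_j = A_j·A_j − L_j²
q_1 = 16.0000+0.0000−16.0000 = 0.0000
-8.0000·x − 10.0000·y = q_1−q_2 = -72.0000
8.0000·x + 0.0000·y = q_1−q_3 = 32.0000
-8.0000·x − 20.0000·y = q_1−q_4 = -112.0000
solve first two rows → x=4.0000, y=4.0000
check cable 4: ‖A_4−P‖² = 52.0000 ≈ L_4² = 52.0000 ✓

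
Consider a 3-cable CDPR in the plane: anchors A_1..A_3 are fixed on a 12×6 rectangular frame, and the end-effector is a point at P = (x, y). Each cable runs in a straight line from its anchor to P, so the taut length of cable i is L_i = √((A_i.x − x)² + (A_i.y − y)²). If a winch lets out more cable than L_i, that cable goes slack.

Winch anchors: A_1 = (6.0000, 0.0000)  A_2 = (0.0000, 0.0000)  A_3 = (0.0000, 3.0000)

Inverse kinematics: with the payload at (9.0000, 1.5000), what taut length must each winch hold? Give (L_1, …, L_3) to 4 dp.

L_1 = √((6.0000−9.0000)² + (0.0000−1.5000)²) = 3.3541
L_2 = √((0.0000−9.0000)² + (0.0000−1.5000)²) = 9.1241
L_3 = √((0.0000−9.0000)² + (3.0000−1.5000)²) = 9.1241

(3.3541, 9.1241, 9.1241)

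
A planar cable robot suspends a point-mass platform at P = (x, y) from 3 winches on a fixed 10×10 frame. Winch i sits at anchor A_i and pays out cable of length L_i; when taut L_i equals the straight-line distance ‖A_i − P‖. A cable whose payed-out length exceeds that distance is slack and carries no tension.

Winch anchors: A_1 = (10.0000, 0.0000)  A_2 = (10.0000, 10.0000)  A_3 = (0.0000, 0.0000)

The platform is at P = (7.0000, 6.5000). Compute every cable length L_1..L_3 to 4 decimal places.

L_1: Δ = A_1−P = (3.0000, -6.5000) → ‖Δ‖ = √51.2500 = 7.1589
L_2: Δ = A_2−P = (3.0000, 3.5000) → ‖Δ‖ = √21.2500 = 4.6098
L_3: Δ = A_3−P = (-7.0000, -6.5000) → ‖Δ‖ = √91.2500 = 9.5525

(7.1589, 4.6098, 9.5525)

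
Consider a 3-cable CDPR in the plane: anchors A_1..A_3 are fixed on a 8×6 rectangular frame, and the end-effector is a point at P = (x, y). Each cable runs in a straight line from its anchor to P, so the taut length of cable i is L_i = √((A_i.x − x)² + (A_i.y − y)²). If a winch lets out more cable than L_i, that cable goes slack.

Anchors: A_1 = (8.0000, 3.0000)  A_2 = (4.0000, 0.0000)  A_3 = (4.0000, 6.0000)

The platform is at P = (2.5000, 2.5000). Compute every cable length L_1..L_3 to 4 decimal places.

cable 1: Δx=5.5000, Δy=0.5000; L_1 = √(Δx²+Δy²) = 5.5227
cable 2: Δx=1.5000, Δy=-2.5000; L_2 = √(Δx²+Δy²) = 2.9155
cable 3: Δx=1.5000, Δy=3.5000; L_3 = √(Δx²+Δy²) = 3.8079

(5.5227, 2.9155, 3.8079)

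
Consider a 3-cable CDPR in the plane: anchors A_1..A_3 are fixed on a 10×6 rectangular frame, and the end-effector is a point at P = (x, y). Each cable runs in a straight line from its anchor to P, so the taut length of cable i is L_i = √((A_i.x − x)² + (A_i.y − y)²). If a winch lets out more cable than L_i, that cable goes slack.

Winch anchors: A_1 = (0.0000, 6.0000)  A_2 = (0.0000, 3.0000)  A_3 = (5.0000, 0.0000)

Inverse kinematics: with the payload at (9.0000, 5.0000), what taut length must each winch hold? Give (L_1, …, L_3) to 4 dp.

(9.0554, 9.2195, 6.4031)

L_1: Δ = A_1−P = (-9.0000, 1.0000) → ‖Δ‖ = √82.0000 = 9.0554
L_2: Δ = A_2−P = (-9.0000, -2.0000) → ‖Δ‖ = √85.0000 = 9.2195
L_3: Δ = A_3−P = (-4.0000, -5.0000) → ‖Δ‖ = √41.0000 = 6.4031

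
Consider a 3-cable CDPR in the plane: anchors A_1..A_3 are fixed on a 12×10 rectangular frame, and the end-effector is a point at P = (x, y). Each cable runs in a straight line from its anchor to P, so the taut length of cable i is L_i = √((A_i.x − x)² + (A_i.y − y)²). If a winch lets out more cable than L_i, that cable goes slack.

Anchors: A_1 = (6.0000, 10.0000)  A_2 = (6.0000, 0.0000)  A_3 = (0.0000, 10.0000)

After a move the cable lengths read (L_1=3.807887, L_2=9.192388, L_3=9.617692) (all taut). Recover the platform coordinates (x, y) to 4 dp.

circle eqns → linear via eq_j − eq_1; set k_j = A_j·A_j − L_j²
k_1 = 36.0000+100.0000−14.5000 = 121.5000
0.0000·x + 20.0000·y = k_1−k_2 = 170.0000
12.0000·x + 0.0000·y = k_1−k_3 = 114.0000
solve first two rows → x=9.5000, y=8.5000

(9.5000, 8.5000)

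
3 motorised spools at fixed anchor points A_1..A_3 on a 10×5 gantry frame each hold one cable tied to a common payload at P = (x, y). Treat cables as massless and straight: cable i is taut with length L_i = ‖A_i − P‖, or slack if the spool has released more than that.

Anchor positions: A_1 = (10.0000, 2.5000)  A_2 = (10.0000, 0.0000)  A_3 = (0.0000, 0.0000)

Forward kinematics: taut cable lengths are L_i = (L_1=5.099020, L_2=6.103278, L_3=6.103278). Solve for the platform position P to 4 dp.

(5.0000, 3.5000)

expand ‖A_i−P‖²=L_i² and subtract eq 1 (q_i ≔ ‖A_i‖²−L_i²)
q_1 = 100.0000+6.2500−26.0000 = 80.2500
eq1−eq2 → [0.0000  5.0000]·P = 17.5000
eq1−eq3 → [20.0000  5.0000]·P = 117.5000
2×2 solve → P = (5.0000, 3.5000)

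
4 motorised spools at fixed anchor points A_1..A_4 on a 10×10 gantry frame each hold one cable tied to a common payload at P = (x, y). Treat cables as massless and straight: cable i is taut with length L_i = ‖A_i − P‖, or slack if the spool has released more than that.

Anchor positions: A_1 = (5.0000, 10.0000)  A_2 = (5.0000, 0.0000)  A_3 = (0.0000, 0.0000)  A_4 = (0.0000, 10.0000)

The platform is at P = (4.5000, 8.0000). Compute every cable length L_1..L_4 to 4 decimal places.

(2.0616, 8.0156, 9.1788, 4.9244)

L_1 = √((5.0000−4.5000)² + (10.0000−8.0000)²) = 2.0616
L_2 = √((5.0000−4.5000)² + (0.0000−8.0000)²) = 8.0156
L_3 = √((0.0000−4.5000)² + (0.0000−8.0000)²) = 9.1788
L_4 = √((0.0000−4.5000)² + (10.0000−8.0000)²) = 4.9244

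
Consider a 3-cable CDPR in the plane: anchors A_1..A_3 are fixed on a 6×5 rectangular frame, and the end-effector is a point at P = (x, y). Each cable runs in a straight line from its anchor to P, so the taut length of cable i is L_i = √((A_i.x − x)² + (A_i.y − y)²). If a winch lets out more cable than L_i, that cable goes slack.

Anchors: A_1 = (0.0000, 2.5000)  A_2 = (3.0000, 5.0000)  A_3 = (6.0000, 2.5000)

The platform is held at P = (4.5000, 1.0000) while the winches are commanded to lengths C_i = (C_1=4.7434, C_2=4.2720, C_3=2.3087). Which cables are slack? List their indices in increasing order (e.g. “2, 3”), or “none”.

i=1: geometric 4.7434 vs commanded 4.7434 ⇒ taut
i=2: geometric 4.2720 vs commanded 4.2720 ⇒ taut
i=3: geometric 2.1213 vs commanded 2.3087 ⇒ slack

3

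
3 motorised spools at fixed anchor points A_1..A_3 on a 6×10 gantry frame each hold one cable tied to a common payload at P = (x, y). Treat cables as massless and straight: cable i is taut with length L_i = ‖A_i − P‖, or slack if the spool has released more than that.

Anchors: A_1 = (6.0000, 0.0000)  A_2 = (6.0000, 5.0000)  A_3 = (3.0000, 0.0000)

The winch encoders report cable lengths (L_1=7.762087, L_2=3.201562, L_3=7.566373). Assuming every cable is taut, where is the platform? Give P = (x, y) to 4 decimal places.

expand ‖A_i−P‖²=L_i² and subtract eq 1 (k_i ≔ ‖A_i‖²−L_i²)
k_1 = 36.0000+0.0000−60.2500 = -24.2500
eq1−eq2 → [0.0000  -10.0000]·P = -75.0000
eq1−eq3 → [6.0000  0.0000]·P = 24.0000
2×2 solve → P = (4.0000, 7.5000)

(4.0000, 7.5000)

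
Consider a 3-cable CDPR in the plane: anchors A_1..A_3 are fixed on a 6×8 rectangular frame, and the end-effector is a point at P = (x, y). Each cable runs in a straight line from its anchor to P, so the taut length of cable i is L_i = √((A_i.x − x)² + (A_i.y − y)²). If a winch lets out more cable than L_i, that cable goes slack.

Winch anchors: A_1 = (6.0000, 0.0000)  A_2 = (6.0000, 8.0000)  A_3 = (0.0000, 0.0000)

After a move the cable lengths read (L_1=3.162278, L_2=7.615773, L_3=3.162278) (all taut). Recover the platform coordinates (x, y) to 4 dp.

circle eqns → linear via eq_j − eq_1; set q_j = A_j·A_j − L_j²
q_1 = 36.0000+0.0000−10.0000 = 26.0000
0.0000·x − 16.0000·y = q_1−q_2 = -16.0000
12.0000·x + 0.0000·y = q_1−q_3 = 36.0000
solve first two rows → x=3.0000, y=1.0000

(3.0000, 1.0000)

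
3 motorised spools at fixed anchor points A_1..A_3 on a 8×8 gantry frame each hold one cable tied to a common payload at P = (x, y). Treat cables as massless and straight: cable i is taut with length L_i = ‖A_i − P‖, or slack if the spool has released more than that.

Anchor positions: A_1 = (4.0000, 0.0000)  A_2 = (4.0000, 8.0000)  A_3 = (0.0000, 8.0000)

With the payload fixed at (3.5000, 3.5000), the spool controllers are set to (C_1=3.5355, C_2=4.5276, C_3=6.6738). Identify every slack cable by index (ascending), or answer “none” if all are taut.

cable 1: √((0.5000)²+(-3.5000)²)=3.5355, C_1=3.5355: taut
cable 2: √((0.5000)²+(4.5000)²)=4.5277, C_2=4.5276: taut
cable 3: √((-3.5000)²+(4.5000)²)=5.7009, C_3=6.6738: slack

3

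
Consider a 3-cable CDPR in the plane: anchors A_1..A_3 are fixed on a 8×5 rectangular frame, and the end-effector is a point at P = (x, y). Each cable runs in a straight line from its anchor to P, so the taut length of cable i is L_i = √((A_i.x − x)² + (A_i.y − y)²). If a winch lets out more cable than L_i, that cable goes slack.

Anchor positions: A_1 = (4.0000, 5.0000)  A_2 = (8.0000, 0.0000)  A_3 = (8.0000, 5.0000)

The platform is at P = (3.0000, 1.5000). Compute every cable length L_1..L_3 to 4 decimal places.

cable 1: Δx=1.0000, Δy=3.5000; L_1 = √(Δx²+Δy²) = 3.6401
cable 2: Δx=5.0000, Δy=-1.5000; L_2 = √(Δx²+Δy²) = 5.2202
cable 3: Δx=5.0000, Δy=3.5000; L_3 = √(Δx²+Δy²) = 6.1033

(3.6401, 5.2202, 6.1033)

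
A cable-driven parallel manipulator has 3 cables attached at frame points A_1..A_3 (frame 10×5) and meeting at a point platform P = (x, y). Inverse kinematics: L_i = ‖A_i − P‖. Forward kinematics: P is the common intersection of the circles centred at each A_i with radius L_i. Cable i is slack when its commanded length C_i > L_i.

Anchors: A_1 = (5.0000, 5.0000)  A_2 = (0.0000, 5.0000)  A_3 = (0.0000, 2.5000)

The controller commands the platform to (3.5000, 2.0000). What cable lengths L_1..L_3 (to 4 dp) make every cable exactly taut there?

(3.3541, 4.6098, 3.5355)

cable 1: Δx=1.5000, Δy=3.0000; L_1 = √(Δx²+Δy²) = 3.3541
cable 2: Δx=-3.5000, Δy=3.0000; L_2 = √(Δx²+Δy²) = 4.6098
cable 3: Δx=-3.5000, Δy=0.5000; L_3 = √(Δx²+Δy²) = 3.5355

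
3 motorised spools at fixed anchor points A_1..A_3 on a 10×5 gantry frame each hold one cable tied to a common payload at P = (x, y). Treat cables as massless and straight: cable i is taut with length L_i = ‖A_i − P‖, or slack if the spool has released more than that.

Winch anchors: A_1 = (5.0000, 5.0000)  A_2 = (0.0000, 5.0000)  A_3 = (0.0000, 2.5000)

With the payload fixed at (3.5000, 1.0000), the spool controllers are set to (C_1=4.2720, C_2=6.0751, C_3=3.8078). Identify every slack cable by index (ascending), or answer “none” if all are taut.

i=1: geometric 4.2720 vs commanded 4.2720 ⇒ taut
i=2: geometric 5.3151 vs commanded 6.0751 ⇒ slack
i=3: geometric 3.8079 vs commanded 3.8078 ⇒ taut

2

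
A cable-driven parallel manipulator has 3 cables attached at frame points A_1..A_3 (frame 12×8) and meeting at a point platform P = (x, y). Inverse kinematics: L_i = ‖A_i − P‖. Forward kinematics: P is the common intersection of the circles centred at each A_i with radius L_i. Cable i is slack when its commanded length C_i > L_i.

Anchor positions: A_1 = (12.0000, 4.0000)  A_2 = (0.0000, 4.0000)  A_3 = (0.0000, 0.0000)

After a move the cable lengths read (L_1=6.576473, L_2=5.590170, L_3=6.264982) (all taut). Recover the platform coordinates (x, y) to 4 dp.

circle eqns → linear via eq_j − eq_1; set c_j = A_j·A_j − L_j²
c_1 = 144.0000+16.0000−43.2500 = 116.7500
24.0000·x + 0.0000·y = c_1−c_2 = 132.0000
24.0000·x + 8.0000·y = c_1−c_3 = 156.0000
solve first two rows → x=5.5000, y=3.0000

(5.5000, 3.0000)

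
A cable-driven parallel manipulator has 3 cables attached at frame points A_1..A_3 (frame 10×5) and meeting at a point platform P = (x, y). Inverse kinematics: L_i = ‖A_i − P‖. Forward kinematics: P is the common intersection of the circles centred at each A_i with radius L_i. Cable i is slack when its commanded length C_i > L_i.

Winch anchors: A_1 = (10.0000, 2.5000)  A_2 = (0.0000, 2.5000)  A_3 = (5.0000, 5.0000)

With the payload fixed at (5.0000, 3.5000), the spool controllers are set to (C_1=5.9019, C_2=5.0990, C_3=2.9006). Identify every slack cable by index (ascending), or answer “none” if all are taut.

1, 3

i=1: geometric 5.0990 vs commanded 5.9019 ⇒ slack
i=2: geometric 5.0990 vs commanded 5.0990 ⇒ taut
i=3: geometric 1.5000 vs commanded 2.9006 ⇒ slack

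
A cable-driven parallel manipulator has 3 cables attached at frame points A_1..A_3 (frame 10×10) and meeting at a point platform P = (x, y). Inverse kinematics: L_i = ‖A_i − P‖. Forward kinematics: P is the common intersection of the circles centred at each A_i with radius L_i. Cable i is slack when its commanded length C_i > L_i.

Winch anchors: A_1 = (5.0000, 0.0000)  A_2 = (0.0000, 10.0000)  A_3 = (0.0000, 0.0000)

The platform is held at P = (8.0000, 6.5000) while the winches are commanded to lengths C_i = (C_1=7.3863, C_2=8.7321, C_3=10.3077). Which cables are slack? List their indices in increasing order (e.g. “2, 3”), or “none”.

cable 1: L_1 = ‖A_1−P‖ = 7.1589;  C_1 = 7.3863 → slack
cable 2: L_2 = ‖A_2−P‖ = 8.7321;  C_2 = 8.7321 → taut
cable 3: L_3 = ‖A_3−P‖ = 10.3078;  C_3 = 10.3077 → taut

1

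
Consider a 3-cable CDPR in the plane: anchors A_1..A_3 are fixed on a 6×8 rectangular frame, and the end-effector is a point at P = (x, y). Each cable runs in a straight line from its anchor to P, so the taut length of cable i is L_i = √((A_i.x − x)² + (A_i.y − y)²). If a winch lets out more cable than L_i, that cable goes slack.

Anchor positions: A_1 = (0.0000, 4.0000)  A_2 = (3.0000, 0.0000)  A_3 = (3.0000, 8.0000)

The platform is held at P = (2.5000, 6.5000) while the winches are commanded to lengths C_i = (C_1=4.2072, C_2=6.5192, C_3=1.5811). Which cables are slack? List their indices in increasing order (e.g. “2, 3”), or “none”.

cable 1: L_1 = ‖A_1−P‖ = 3.5355;  C_1 = 4.2072 → slack
cable 2: L_2 = ‖A_2−P‖ = 6.5192;  C_2 = 6.5192 → taut
cable 3: L_3 = ‖A_3−P‖ = 1.5811;  C_3 = 1.5811 → taut

1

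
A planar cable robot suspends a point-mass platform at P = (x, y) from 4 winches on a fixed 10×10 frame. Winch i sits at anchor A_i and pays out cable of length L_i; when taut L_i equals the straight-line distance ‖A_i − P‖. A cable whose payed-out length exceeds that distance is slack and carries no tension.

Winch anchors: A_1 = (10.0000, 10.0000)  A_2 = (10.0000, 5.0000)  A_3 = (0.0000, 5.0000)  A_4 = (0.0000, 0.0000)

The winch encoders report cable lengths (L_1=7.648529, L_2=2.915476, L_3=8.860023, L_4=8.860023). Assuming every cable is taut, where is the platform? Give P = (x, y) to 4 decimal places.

each cable: (A_i−P)·(A_i−P) = L_i²; let c_i = ‖A_i‖²−L_i²
c_1 = 100.0000+100.0000−58.5000 = 141.5000
row 1: 0.0000x + 10.0000y = 25.0000  (c_2=116.5000)
row 2: 20.0000x + 10.0000y = 195.0000  (c_3=-53.5000)
row 3: 20.0000x + 20.0000y = 220.0000  (c_4=-78.5000)
Cramer on rows 1–2 → x = 8.5000, y = 2.5000
check cable 4: ‖A_4−P‖² = 78.5000 ≈ L_4² = 78.5000 ✓

(8.5000, 2.5000)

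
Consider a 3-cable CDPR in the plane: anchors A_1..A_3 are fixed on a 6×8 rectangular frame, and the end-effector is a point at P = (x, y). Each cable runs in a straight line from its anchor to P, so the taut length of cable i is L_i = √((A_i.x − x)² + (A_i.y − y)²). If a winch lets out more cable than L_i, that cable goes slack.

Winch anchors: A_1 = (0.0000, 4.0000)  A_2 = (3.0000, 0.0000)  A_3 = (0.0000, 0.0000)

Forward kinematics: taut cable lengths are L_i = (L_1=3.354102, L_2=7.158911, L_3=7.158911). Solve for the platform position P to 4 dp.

(1.5000, 7.0000)

expand ‖A_i−P‖²=L_i² and subtract eq 1 (k_i ≔ ‖A_i‖²−L_i²)
k_1 = 0.0000+16.0000−11.2500 = 4.7500
eq1−eq2 → [-6.0000  8.0000]·P = 47.0000
eq1−eq3 → [0.0000  8.0000]·P = 56.0000
2×2 solve → P = (1.5000, 7.0000)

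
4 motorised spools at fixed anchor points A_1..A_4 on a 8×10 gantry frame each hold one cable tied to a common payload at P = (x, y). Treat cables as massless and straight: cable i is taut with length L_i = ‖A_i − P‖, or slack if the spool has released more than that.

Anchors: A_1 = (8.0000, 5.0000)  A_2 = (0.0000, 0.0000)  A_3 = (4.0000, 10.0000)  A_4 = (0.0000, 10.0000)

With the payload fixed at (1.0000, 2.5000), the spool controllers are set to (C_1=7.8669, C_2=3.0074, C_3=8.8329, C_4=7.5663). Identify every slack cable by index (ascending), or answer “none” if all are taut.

i=1: geometric 7.4330 vs commanded 7.8669 ⇒ slack
i=2: geometric 2.6926 vs commanded 3.0074 ⇒ slack
i=3: geometric 8.0777 vs commanded 8.8329 ⇒ slack
i=4: geometric 7.5664 vs commanded 7.5663 ⇒ taut

1, 2, 3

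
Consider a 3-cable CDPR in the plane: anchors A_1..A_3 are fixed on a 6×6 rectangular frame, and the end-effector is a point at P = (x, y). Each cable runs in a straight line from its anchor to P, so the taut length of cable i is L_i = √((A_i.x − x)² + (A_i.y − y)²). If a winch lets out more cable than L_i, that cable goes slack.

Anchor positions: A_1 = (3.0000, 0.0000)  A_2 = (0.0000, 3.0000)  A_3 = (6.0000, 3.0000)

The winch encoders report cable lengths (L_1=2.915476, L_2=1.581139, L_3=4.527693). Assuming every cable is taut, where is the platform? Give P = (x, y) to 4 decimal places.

(1.5000, 2.5000)

circle eqns → linear via eq_j − eq_1; set q_j = A_j·A_j − L_j²
q_1 = 9.0000+0.0000−8.5000 = 0.5000
6.0000·x − 6.0000·y = q_1−q_2 = -6.0000
-6.0000·x − 6.0000·y = q_1−q_3 = -24.0000
solve first two rows → x=1.5000, y=2.5000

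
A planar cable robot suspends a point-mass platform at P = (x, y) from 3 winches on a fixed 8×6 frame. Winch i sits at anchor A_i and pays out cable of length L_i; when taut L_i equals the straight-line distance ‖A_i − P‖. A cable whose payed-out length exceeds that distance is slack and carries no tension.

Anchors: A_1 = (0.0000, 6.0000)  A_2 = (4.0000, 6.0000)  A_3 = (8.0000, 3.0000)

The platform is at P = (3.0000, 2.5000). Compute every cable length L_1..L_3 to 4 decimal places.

(4.6098, 3.6401, 5.0249)

L_1 = √((0.0000−3.0000)² + (6.0000−2.5000)²) = 4.6098
L_2 = √((4.0000−3.0000)² + (6.0000−2.5000)²) = 3.6401
L_3 = √((8.0000−3.0000)² + (3.0000−2.5000)²) = 5.0249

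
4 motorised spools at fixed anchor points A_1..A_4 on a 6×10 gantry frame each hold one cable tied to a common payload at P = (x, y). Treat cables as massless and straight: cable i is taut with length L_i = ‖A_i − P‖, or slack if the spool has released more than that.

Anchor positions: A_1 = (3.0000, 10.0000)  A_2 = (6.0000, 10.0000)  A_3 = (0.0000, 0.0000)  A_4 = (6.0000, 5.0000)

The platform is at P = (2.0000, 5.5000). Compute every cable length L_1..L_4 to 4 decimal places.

(4.6098, 6.0208, 5.8523, 4.0311)

cable 1: Δx=1.0000, Δy=4.5000; L_1 = √(Δx²+Δy²) = 4.6098
cable 2: Δx=4.0000, Δy=4.5000; L_2 = √(Δx²+Δy²) = 6.0208
cable 3: Δx=-2.0000, Δy=-5.5000; L_3 = √(Δx²+Δy²) = 5.8523
cable 4: Δx=4.0000, Δy=-0.5000; L_4 = √(Δx²+Δy²) = 4.0311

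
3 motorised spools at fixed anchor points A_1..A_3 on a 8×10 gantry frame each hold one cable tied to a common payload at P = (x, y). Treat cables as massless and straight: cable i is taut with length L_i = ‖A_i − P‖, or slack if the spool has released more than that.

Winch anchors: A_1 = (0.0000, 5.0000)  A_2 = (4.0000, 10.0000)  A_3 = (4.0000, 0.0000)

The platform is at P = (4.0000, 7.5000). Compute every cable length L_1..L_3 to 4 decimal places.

(4.7170, 2.5000, 7.5000)

L_1: Δ = A_1−P = (-4.0000, -2.5000) → ‖Δ‖ = √22.2500 = 4.7170
L_2: Δ = A_2−P = (0.0000, 2.5000) → ‖Δ‖ = √6.2500 = 2.5000
L_3: Δ = A_3−P = (0.0000, -7.5000) → ‖Δ‖ = √56.2500 = 7.5000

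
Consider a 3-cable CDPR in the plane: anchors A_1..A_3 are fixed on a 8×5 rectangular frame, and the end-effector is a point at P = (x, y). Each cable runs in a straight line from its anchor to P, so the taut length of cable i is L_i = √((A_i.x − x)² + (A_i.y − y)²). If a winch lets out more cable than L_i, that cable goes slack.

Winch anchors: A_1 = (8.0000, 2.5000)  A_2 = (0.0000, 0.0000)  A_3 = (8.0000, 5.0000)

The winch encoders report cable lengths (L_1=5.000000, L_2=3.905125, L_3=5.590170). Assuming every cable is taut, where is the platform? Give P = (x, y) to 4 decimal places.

each cable: (A_i−P)·(A_i−P) = L_i²; let c_i = ‖A_i‖²−L_i²
c_1 = 64.0000+6.2500−25.0000 = 45.2500
row 1: 16.0000x + 5.0000y = 60.5000  (c_2=-15.2500)
row 2: 0.0000x − 5.0000y = -12.5000  (c_3=57.7500)
Cramer on rows 1–2 → x = 3.0000, y = 2.5000

(3.0000, 2.5000)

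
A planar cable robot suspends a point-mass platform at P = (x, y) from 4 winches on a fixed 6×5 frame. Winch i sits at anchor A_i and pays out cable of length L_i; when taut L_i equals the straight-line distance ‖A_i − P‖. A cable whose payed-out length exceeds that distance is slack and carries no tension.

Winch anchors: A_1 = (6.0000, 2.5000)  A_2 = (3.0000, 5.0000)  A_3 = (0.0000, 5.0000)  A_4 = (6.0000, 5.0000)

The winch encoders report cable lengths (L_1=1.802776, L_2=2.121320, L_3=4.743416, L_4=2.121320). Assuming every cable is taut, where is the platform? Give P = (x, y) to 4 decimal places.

circle eqns → linear via eq_j − eq_1; set q_j = A_j·A_j − L_j²
q_1 = 36.0000+6.2500−3.2500 = 39.0000
6.0000·x − 5.0000·y = q_1−q_2 = 9.5000
12.0000·x − 5.0000·y = q_1−q_3 = 36.5000
0.0000·x − 5.0000·y = q_1−q_4 = -17.5000
solve first two rows → x=4.5000, y=3.5000
check cable 4: ‖A_4−P‖² = 4.5000 ≈ L_4² = 4.5000 ✓

(4.5000, 3.5000)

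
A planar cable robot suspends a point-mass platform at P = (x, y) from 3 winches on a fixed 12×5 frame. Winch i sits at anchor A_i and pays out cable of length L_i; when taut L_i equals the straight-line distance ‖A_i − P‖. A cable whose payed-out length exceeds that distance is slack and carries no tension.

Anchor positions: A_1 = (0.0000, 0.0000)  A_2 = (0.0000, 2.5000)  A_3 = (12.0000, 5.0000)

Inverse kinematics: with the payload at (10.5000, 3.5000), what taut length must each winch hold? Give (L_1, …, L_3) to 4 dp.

(11.0680, 10.5475, 2.1213)

L_1: Δ = A_1−P = (-10.5000, -3.5000) → ‖Δ‖ = √122.5000 = 11.0680
L_2: Δ = A_2−P = (-10.5000, -1.0000) → ‖Δ‖ = √111.2500 = 10.5475
L_3: Δ = A_3−P = (1.5000, 1.5000) → ‖Δ‖ = √4.5000 = 2.1213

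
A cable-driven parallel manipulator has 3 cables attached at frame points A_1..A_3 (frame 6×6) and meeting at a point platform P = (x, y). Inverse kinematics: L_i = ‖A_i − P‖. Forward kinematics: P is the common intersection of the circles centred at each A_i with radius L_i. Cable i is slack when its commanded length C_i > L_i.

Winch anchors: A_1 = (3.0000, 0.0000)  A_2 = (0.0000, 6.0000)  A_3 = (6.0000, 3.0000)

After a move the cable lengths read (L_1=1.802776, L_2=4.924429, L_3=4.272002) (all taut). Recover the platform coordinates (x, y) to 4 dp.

each cable: (A_i−P)·(A_i−P) = L_i²; let k_i = ‖A_i‖²−L_i²
k_1 = 9.0000+0.0000−3.2500 = 5.7500
row 1: 6.0000x − 12.0000y = -6.0000  (k_2=11.7500)
row 2: -6.0000x − 6.0000y = -21.0000  (k_3=26.7500)
Cramer on rows 1–2 → x = 2.0000, y = 1.5000

(2.0000, 1.5000)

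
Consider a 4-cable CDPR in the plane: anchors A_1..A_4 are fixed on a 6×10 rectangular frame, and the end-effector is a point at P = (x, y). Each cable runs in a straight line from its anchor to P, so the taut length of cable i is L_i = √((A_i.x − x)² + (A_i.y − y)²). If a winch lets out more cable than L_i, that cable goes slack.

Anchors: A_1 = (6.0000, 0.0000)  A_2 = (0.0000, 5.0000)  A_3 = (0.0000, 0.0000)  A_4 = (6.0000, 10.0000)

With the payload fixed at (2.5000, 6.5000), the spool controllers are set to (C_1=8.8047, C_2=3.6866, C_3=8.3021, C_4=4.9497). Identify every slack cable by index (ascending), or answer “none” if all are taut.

cable 1: L_1 = ‖A_1−P‖ = 7.3824;  C_1 = 8.8047 → slack
cable 2: L_2 = ‖A_2−P‖ = 2.9155;  C_2 = 3.6866 → slack
cable 3: L_3 = ‖A_3−P‖ = 6.9642;  C_3 = 8.3021 → slack
cable 4: L_4 = ‖A_4−P‖ = 4.9497;  C_4 = 4.9497 → taut

1, 2, 3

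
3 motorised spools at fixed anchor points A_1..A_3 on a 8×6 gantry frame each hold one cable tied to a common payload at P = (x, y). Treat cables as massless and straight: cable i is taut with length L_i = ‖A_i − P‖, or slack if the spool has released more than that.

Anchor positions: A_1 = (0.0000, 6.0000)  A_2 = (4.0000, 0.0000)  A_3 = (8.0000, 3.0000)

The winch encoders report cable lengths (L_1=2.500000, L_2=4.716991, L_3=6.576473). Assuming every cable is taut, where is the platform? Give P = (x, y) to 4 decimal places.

(1.5000, 4.0000)

circle eqns → linear via eq_j − eq_1; set q_j = A_j·A_j − L_j²
q_1 = 0.0000+36.0000−6.2500 = 29.7500
-8.0000·x + 12.0000·y = q_1−q_2 = 36.0000
-16.0000·x + 6.0000·y = q_1−q_3 = 0.0000
solve first two rows → x=1.5000, y=4.0000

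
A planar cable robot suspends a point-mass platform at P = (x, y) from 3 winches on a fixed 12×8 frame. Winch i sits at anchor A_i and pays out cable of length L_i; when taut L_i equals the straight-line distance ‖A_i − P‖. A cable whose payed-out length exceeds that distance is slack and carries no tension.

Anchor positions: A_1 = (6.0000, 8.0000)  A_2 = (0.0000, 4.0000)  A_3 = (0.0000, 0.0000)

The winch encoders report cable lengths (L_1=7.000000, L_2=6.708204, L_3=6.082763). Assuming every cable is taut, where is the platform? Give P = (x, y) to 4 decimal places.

expand ‖A_i−P‖²=L_i² and subtract eq 1 (k_i ≔ ‖A_i‖²−L_i²)
k_1 = 36.0000+64.0000−49.0000 = 51.0000
eq1−eq2 → [12.0000  8.0000]·P = 80.0000
eq1−eq3 → [12.0000  16.0000]·P = 88.0000
2×2 solve → P = (6.0000, 1.0000)

(6.0000, 1.0000)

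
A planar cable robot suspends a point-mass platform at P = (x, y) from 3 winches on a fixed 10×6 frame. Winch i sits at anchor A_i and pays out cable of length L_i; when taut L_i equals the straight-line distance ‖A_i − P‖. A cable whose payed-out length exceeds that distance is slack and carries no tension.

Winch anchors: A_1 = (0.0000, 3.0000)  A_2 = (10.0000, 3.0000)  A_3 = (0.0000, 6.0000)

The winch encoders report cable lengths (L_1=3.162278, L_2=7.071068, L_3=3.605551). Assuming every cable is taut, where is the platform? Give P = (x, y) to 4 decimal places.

(3.0000, 4.0000)

circle eqns → linear via eq_j − eq_1; set k_j = A_j·A_j − L_j²
k_1 = 0.0000+9.0000−10.0000 = -1.0000
-20.0000·x + 0.0000·y = k_1−k_2 = -60.0000
0.0000·x − 6.0000·y = k_1−k_3 = -24.0000
solve first two rows → x=3.0000, y=4.0000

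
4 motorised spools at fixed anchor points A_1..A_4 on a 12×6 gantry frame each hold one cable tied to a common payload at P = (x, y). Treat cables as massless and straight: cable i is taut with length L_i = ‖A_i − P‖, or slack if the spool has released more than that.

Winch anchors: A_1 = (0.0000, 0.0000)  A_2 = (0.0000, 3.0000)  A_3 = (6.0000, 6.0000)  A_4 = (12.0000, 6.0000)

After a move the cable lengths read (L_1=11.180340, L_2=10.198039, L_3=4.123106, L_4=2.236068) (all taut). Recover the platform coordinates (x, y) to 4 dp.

(10.0000, 5.0000)

circle eqns → linear via eq_j − eq_1; set c_j = A_j·A_j − L_j²
c_1 = 0.0000+0.0000−125.0000 = -125.0000
0.0000·x − 6.0000·y = c_1−c_2 = -30.0000
-12.0000·x − 12.0000·y = c_1−c_3 = -180.0000
-24.0000·x − 12.0000·y = c_1−c_4 = -300.0000
solve first two rows → x=10.0000, y=5.0000
check cable 4: ‖A_4−P‖² = 5.0000 ≈ L_4² = 5.0000 ✓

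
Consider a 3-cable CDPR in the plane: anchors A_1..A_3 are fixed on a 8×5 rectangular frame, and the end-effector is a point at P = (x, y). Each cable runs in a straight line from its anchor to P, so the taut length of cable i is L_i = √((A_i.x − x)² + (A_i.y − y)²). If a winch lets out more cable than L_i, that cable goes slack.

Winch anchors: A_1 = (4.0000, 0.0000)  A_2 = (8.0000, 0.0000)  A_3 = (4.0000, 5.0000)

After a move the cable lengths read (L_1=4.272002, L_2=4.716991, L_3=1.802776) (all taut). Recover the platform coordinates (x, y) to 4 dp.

(5.5000, 4.0000)

circle eqns → linear via eq_j − eq_1; set c_j = A_j·A_j − L_j²
c_1 = 16.0000+0.0000−18.2500 = -2.2500
-8.0000·x + 0.0000·y = c_1−c_2 = -44.0000
0.0000·x − 10.0000·y = c_1−c_3 = -40.0000
solve first two rows → x=5.5000, y=4.0000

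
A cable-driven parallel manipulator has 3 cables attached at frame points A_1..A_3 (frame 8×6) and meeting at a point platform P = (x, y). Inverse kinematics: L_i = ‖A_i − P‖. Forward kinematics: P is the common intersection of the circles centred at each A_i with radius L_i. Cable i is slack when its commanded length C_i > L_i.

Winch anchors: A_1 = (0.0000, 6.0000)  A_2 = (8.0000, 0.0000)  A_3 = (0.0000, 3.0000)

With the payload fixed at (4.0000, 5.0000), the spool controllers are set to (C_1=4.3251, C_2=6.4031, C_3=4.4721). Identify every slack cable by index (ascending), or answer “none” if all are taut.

cable 1: L_1 = ‖A_1−P‖ = 4.1231;  C_1 = 4.3251 → slack
cable 2: L_2 = ‖A_2−P‖ = 6.4031;  C_2 = 6.4031 → taut
cable 3: L_3 = ‖A_3−P‖ = 4.4721;  C_3 = 4.4721 → taut

1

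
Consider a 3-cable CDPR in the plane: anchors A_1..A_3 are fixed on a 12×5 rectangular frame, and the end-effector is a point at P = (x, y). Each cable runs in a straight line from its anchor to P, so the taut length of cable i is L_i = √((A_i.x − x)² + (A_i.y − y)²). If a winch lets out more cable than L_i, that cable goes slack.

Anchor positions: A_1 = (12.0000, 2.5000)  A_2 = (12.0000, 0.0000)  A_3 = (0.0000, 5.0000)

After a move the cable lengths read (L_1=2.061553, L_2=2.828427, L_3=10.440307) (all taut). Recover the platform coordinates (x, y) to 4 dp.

expand ‖A_i−P‖²=L_i² and subtract eq 1 (q_i ≔ ‖A_i‖²−L_i²)
q_1 = 144.0000+6.2500−4.2500 = 146.0000
eq1−eq2 → [0.0000  5.0000]·P = 10.0000
eq1−eq3 → [24.0000  -5.0000]·P = 230.0000
2×2 solve → P = (10.0000, 2.0000)

(10.0000, 2.0000)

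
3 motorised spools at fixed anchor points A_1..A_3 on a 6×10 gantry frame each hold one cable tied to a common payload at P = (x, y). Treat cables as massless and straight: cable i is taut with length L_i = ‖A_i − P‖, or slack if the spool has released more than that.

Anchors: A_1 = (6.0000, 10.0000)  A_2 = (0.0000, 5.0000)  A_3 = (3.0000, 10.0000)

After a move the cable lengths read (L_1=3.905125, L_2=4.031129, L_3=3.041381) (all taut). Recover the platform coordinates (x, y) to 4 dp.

(3.5000, 7.0000)

expand ‖A_i−P‖²=L_i² and subtract eq 1 (k_i ≔ ‖A_i‖²−L_i²)
k_1 = 36.0000+100.0000−15.2500 = 120.7500
eq1−eq2 → [12.0000  10.0000]·P = 112.0000
eq1−eq3 → [6.0000  0.0000]·P = 21.0000
2×2 solve → P = (3.5000, 7.0000)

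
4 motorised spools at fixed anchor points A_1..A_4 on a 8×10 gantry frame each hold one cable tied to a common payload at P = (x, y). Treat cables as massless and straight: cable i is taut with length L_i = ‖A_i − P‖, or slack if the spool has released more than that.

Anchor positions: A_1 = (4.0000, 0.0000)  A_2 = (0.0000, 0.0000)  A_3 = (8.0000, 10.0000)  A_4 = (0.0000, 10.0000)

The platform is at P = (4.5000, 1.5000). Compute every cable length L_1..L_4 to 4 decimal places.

L_1 = √((4.0000−4.5000)² + (0.0000−1.5000)²) = 1.5811
L_2 = √((0.0000−4.5000)² + (0.0000−1.5000)²) = 4.7434
L_3 = √((8.0000−4.5000)² + (10.0000−1.5000)²) = 9.1924
L_4 = √((0.0000−4.5000)² + (10.0000−1.5000)²) = 9.6177

(1.5811, 4.7434, 9.1924, 9.6177)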